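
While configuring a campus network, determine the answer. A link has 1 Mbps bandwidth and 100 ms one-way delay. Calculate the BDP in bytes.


Given: bandwidth = 1 Mbps, delay = 100 ms
BDP in bits = 1 * 10^6 * 100 / 1000
BDP in bits = 100000
BDP in bytes = 100000 / 8 = 12500

12500


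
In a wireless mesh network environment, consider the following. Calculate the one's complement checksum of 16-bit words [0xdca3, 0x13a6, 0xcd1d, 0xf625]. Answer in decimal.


Given words: [0xdca3, 0x13a6, 0xcd1d, 0xf625]
Step 1: Sum all words
Raw sum = 56483 + 5030 + 52509 + 63013 = 177035
Step 2: Fold carry: (45963 + 2) = 45965
One's complement = ~45965 & 0xFFFF = 19570

19570


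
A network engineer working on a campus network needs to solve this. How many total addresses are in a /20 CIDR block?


Given: CIDR prefix /20
Host bits = 32 - 20 = 12
Total addresses = 2^12 = 4096

4096


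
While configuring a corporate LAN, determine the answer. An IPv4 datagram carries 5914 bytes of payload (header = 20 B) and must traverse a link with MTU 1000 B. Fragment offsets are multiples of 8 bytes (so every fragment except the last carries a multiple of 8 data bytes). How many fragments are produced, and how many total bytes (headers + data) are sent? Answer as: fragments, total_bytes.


Max data per non-final fragment = floor((MTU - header)/8)*8 = floor((1000 - 20)/8)*8 = floor(980/8)*8 = 976 B
Final fragment needs no 8-byte alignment: it can carry up to MTU - header = 980 B
Non-final fragments needed = ceil((payload - 980) / 976) = ceil(4934/976) = ceil(5.0553) = 6
Number of fragments = 6 + 1 = 7
Fragment sizes (data): 6 * 976 B + 58 B (last, 58 <= 980 OK)
Total bytes sent = payload + n_frags * header = 5914 + 7*20 = 5914 + 140 = 6054 B

7, 6054


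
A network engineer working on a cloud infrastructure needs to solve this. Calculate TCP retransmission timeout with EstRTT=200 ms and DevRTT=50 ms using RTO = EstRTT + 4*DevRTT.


Given: EstRTT = 200 ms, DevRTT = 50 ms
Timeout = EstRTT + 4 * DevRTT
4 * DevRTT = 4 * 50 = 200
Timeout = 200 + 200 = 400 ms

400


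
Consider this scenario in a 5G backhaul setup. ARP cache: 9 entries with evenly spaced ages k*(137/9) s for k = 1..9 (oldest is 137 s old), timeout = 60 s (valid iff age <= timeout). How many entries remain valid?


Ages are k * 137/9 s for k = 1..9 (spacing = 15.2222 s).
Entry k is valid iff k * 137/9 <= 60 iff k <= 9 * 60 / 137 = 3.9416
n_valid = floor(3.9416) = 3
(n_stale = 9 - 3 = 6)

3


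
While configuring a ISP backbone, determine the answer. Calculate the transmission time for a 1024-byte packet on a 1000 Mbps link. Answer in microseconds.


Given: packet = 1024 bytes, bandwidth = 1000 Mbps
Packet in bits = 1024 * 8 = 8192 bits
Bandwidth = 1000 * 10^6 = 1000000000 bps
Time = 8192 / 1000000000 seconds
Time in us = 8192 * 10^6 / 1000000000 = 8.192

8.192


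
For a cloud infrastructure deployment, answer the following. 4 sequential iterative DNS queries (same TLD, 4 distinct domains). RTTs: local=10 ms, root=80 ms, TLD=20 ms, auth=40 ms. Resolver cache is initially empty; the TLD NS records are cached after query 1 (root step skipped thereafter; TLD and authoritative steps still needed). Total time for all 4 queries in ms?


Lookup 1 (cold cache): local + root + TLD + auth = 10 + 80 + 20 + 40 = 150 ms
Lookups 2..4 (TLD NS cached -> skip root; new domain -> still ask TLD and auth): local + TLD + auth = 10 + 20 + 40 = 70 ms each
Remaining 3 lookups: 3 * 70 = 210 ms
Total = 150 + 210 = 360 ms

360


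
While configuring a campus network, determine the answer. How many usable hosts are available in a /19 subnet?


Given: subnet mask /19
Host bits = 32 - 19 = 13
Total addresses = 2^13 = 8192
Usable hosts = 8192 - 2 (network + broadcast) = 8190

8190


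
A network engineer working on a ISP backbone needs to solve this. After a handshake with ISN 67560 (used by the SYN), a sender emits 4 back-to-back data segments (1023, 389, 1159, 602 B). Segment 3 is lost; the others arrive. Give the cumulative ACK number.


SYN uses sequence number 67560; first data byte = ISN + 1 = 67561.
Segment 1: SEQ = 67561, len = 1023 B, covers [67561, 68583]
Segment 2: SEQ = 68584, len = 389 B, covers [68584, 68972]
Segment 3: SEQ = 68973, len = 1159 B, covers [68973, 70131] [LOST]
Segment 4: SEQ = 70132, len = 602 B, covers [70132, 70733]
In-order data received: bytes [67561, 68972] (segments 1..2).
Segment 3 missing -> gap begins at byte 68973; later segments buffered out of order.
Cumulative ACK = next expected in-order byte = 67561 + 1023 + 389 = 68973

68973


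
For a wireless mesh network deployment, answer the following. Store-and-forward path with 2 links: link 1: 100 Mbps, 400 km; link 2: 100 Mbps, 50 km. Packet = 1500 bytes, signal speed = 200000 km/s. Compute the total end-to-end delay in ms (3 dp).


Packet = 1500 bytes = 12000 bits. Store-and-forward: sum (t_trans + t_prop) per link.
Link 1: t_trans = 12000/(100*10^6) s = 0.1200 ms; t_prop = 400/200000 s = 2.0000 ms; subtotal = 2.1200 ms
Link 2: t_trans = 12000/(100*10^6) s = 0.1200 ms; t_prop = 50/200000 s = 0.2500 ms; subtotal = 0.3700 ms
End-to-end = 2.1200 + 0.3700 = 2.4900 ms -> 2.490 ms (3 dp)

2.490


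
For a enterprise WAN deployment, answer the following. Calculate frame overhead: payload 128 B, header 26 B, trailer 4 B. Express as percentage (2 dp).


Given: payload = 128 B, header = 26 B, trailer = 4 B
Overhead bytes = header + trailer = 26 + 4 = 30
Total frame = payload + overhead = 128 + 30 = 158
Overhead % = 30 / 158 * 100 = 18.9873% -> 18.99% (2 dp)

18.99


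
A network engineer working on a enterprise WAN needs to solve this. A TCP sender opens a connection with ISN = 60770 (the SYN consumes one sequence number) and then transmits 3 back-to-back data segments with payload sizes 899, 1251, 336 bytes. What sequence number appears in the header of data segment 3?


The SYN occupies sequence number ISN = 60770, so the first data byte is ISN + 1 = 60771.
SEQ of data segment i = (ISN + 1) + sum of payload sizes of segments 1..i-1.
Segment 1: SEQ = 60771, payload = 899 bytes
Segment 2: SEQ = 61670, payload = 1251 bytes
Segment 3: SEQ = 62921, payload = 336 bytes
SEQ of segment 3 = 60771 + 899 + 1251 = 62921

62921


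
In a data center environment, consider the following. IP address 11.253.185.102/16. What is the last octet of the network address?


Given: IP = 11.253.185.102, prefix = /16
Subnet mask = 255.255.0.0
Last octet of IP: 102
Last octet of mask: 0
Network last octet = 102 AND 0 = 0

0


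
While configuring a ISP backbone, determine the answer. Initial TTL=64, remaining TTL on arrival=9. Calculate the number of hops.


Given: initial TTL = 64, received TTL = 9
Hops = initial TTL - received TTL
Hops = 64 - 9 = 55

55


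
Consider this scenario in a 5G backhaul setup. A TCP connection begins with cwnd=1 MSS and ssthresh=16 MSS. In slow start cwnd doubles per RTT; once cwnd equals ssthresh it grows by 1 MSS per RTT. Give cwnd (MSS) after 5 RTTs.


RTT 0: cwnd = 1 MSS (initial)
RTT 1: cwnd = 2 MSS (slow start, doubled)
RTT 2: cwnd = 4 MSS (slow start, doubled)
RTT 3: cwnd = 8 MSS (slow start, doubled)
RTT 4: cwnd = 16 MSS (slow start, doubled)
RTT 5: cwnd = 17 MSS (congestion avoidance, +1)

17


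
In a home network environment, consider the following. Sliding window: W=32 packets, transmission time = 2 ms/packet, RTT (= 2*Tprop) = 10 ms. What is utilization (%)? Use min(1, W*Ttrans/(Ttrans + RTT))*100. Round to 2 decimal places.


Given: W = 32, Ttrans = 2 ms, RTT = 10 ms (= 2 * Tprop, Tprop = 5 ms)
Cycle time = Ttrans + RTT = 2 + 10 = 12 ms (first packet sent until its ACK returns)
W * Ttrans = 32 * 2 = 64 ms of sending per cycle
W * Ttrans / (Ttrans + RTT) = 64 / 12 = 5.333333
U = min(1, 5.333333) = 1.000000
U% = 100.00%

100.00


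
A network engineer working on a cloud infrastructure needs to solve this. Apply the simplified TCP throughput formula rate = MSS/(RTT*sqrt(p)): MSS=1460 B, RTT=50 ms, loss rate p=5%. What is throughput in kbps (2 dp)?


Given: MSS = 1460 bytes, RTT = 50 ms, loss = 5%
RTT in seconds = 50 / 1000 = 0.05
Loss rate = 5% = 0.05
sqrt(loss) = sqrt(0.05) = 0.223606797750
Throughput (bytes/s) = 1460 / (0.05 * 0.223606797750) = 130586.3699
Throughput (kbps) = 130586.3699 * 8 / 1000 = 1044.690959 -> 1044.69 kbps (2 dp)

1044.69


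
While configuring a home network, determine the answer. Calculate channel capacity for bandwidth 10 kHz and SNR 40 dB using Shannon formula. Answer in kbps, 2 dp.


Given: B = 10 kHz, SNR = 40 dB
SNR linear = 10^(40/10) = 10000
1 + SNR = 10001
log2(10001) = 13.2878566418
C = 10 * 1000 * 13.2878566418 = 132878.5664 bps
C = 132.878566 kbps -> 132.88 kbps (2 dp)

132.88


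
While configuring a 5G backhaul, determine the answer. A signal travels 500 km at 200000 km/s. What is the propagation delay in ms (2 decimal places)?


Given: distance = 500 km, speed = 200000 km/s
Delay = distance / speed = 500 / 200000 seconds
Delay in ms = 500 * 1000 / 200000
Delay = 2.5000 ms
Rounded to 2 dp = 2.50 ms

2.50


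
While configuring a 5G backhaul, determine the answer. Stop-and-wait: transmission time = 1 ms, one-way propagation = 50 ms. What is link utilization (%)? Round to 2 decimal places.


Given: Ttrans = 1 ms, Tprop = 50 ms
RTT = 2 * Tprop = 2 * 50 = 100 ms
U = Ttrans / (Ttrans + RTT)
U = 1 / (1 + 100)
U = 1 / 101 = 0.009901
U% = 0.99%

0.99


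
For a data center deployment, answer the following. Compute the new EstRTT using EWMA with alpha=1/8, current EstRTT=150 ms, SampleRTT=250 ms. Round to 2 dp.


Given: EstRTT = 150 ms, SampleRTT = 250 ms, alpha = 1/8
New EstRTT = (1 - alpha) * EstRTT + alpha * SampleRTT
(7/8) * 150 = 131.25
(1/8) * 250 = 31.25
New EstRTT = 131.25 + 31.25 = 162.5 ms -> 162.50 ms (2 dp)

162.50


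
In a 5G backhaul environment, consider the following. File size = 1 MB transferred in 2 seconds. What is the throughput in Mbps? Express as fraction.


Given: file = 1 MB, time = 2 s
File in Mb = 1 * 8 = 8 Mb
Throughput = 8 / 2 Mbps
Throughput = 4 Mbps

4


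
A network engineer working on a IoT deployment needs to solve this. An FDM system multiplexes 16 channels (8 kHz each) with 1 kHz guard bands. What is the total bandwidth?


Given: 16 channels, 8 kHz each, guard = 1 kHz
Channel bandwidth = 16 * 8 = 128 kHz
Guard bands = 15 gaps * 1 kHz = 15 kHz
Total = 128 + 15 = 143 kHz

143


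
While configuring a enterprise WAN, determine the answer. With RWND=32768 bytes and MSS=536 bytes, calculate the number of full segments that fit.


Given: RWND = 32768 bytes, MSS = 536 bytes
Full segments = floor(RWND / MSS)
Full segments = floor(32768 / 536)
Full segments = floor(61.1343) = 61

61


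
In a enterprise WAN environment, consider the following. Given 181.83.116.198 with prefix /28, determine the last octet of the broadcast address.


Given: IP = 181.83.116.198, prefix = /28
Host bits = 32 - 28 = 4
Network last octet = 198 AND mask = 192
Host part size = 2^4 - 1 = 15
Broadcast last octet = 192 OR 15 = 207

207


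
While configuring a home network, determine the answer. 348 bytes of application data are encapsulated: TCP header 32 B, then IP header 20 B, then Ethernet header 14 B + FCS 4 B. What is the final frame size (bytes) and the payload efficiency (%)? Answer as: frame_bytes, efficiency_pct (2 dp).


TCP segment = 348 + 32 = 380 B
IP packet = 380 + 20 = 400 B
Ethernet frame = 400 + 14 + 4 = 418 B
Efficiency = app / frame = 348 / 418 = 0.832536 = 83.2536% -> 83.25% (2 dp)

418, 83.25


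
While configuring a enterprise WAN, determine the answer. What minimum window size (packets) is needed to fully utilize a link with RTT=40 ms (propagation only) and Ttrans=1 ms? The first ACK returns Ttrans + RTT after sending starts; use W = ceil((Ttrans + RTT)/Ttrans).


Given: Ttrans = 1 ms, RTT = 40 ms (= 2 * Tprop, Tprop = 20 ms)
Time until first ACK returns = Ttrans + RTT = 1 + 40 = 41 ms
Need W * Ttrans >= Ttrans + RTT  ->  W >= (Ttrans + RTT) / Ttrans
(Ttrans + RTT) / Ttrans = 41 / 1 = 41
W_min = ceil(41) = 41

41


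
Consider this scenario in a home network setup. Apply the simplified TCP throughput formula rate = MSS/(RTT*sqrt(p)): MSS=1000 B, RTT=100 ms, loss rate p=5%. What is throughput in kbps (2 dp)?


Given: MSS = 1000 bytes, RTT = 100 ms, loss = 5%
RTT in seconds = 100 / 1000 = 0.1
Loss rate = 5% = 0.05
sqrt(loss) = sqrt(0.05) = 0.223606797750
Throughput (bytes/s) = 1000 / (0.1 * 0.223606797750) = 44721.3595
Throughput (kbps) = 44721.3595 * 8 / 1000 = 357.770876 -> 357.77 kbps (2 dp)

357.77


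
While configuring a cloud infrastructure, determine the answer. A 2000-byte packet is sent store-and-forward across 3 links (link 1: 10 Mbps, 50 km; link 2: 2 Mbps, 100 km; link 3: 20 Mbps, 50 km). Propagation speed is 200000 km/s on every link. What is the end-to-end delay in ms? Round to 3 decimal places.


Packet = 2000 bytes = 16000 bits. Store-and-forward: sum (t_trans + t_prop) per link.
Link 1: t_trans = 16000/(10*10^6) s = 1.6000 ms; t_prop = 50/200000 s = 0.2500 ms; subtotal = 1.8500 ms
Link 2: t_trans = 16000/(2*10^6) s = 8.0000 ms; t_prop = 100/200000 s = 0.5000 ms; subtotal = 8.5000 ms
Link 3: t_trans = 16000/(20*10^6) s = 0.8000 ms; t_prop = 50/200000 s = 0.2500 ms; subtotal = 1.0500 ms
End-to-end = 1.8500 + 8.5000 + 1.0500 = 11.4000 ms -> 11.400 ms (3 dp)

11.400


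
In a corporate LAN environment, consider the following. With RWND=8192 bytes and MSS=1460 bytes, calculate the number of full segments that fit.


Given: RWND = 8192 bytes, MSS = 1460 bytes
Full segments = floor(RWND / MSS)
Full segments = floor(8192 / 1460)
Full segments = floor(5.611) = 5

5


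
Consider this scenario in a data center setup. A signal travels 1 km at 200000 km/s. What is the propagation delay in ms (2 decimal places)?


Given: distance = 1 km, speed = 200000 km/s
Delay = distance / speed = 1 / 200000 seconds
Delay in ms = 1 * 1000 / 200000
Delay = 0.0050 ms
Rounded to 2 dp = 0.01 ms

0.01


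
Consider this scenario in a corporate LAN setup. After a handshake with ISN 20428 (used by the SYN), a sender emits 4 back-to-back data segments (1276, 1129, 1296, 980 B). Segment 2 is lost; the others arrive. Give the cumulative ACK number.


SYN uses sequence number 20428; first data byte = ISN + 1 = 20429.
Segment 1: SEQ = 20429, len = 1276 B, covers [20429, 21704]
Segment 2: SEQ = 21705, len = 1129 B, covers [21705, 22833] [LOST]
Segment 3: SEQ = 22834, len = 1296 B, covers [22834, 24129]
Segment 4: SEQ = 24130, len = 980 B, covers [24130, 25109]
In-order data received: bytes [20429, 21704] (segments 1..1).
Segment 2 missing -> gap begins at byte 21705; later segments buffered out of order.
Cumulative ACK = next expected in-order byte = 20429 + 1276 = 21705

21705


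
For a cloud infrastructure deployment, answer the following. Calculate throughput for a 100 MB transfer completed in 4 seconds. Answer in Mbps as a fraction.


Given: file = 100 MB, time = 4 s
File in Mb = 100 * 8 = 800 Mb
Throughput = 800 / 4 Mbps
Throughput = 200 Mbps

200


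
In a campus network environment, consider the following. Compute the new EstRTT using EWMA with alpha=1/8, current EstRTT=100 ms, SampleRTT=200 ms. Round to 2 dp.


Given: EstRTT = 100 ms, SampleRTT = 200 ms, alpha = 1/8
New EstRTT = (1 - alpha) * EstRTT + alpha * SampleRTT
(7/8) * 100 = 87.5
(1/8) * 200 = 25
New EstRTT = 87.5 + 25 = 112.5 ms -> 112.50 ms (2 dp)

112.50


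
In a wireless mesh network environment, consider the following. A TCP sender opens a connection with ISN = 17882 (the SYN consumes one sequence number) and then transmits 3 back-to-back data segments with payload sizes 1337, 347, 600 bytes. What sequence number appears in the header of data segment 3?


The SYN occupies sequence number ISN = 17882, so the first data byte is ISN + 1 = 17883.
SEQ of data segment i = (ISN + 1) + sum of payload sizes of segments 1..i-1.
Segment 1: SEQ = 17883, payload = 1337 bytes
Segment 2: SEQ = 19220, payload = 347 bytes
Segment 3: SEQ = 19567, payload = 600 bytes
SEQ of segment 3 = 17883 + 1337 + 347 = 19567

19567


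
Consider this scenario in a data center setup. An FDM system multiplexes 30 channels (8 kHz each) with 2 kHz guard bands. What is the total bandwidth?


Given: 30 channels, 8 kHz each, guard = 2 kHz
Channel bandwidth = 30 * 8 = 240 kHz
Guard bands = 29 gaps * 2 kHz = 58 kHz
Total = 240 + 58 = 298 kHz

298


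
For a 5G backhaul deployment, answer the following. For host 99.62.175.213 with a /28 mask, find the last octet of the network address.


Given: IP = 99.62.175.213, prefix = /28
Subnet mask = 255.255.255.240
Last octet of IP: 213
Last octet of mask: 240
Network last octet = 213 AND 240 = 208

208


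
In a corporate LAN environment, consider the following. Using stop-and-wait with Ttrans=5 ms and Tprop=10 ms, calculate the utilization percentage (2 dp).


Given: Ttrans = 5 ms, Tprop = 10 ms
RTT = 2 * Tprop = 2 * 10 = 20 ms
U = Ttrans / (Ttrans + RTT)
U = 5 / (5 + 20)
U = 5 / 25 = 0.2
U% = 20.00%

20.00


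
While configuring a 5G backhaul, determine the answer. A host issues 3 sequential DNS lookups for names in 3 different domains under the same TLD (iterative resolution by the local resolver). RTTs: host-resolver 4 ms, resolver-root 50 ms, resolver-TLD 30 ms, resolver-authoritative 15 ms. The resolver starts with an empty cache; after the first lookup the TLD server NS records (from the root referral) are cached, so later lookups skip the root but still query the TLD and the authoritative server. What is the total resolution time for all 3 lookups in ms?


Lookup 1 (cold cache): local + root + TLD + auth = 4 + 50 + 30 + 15 = 99 ms
Lookups 2..3 (TLD NS cached -> skip root; new domain -> still ask TLD and auth): local + TLD + auth = 4 + 30 + 15 = 49 ms each
Remaining 2 lookups: 2 * 49 = 98 ms
Total = 99 + 98 = 197 ms

197


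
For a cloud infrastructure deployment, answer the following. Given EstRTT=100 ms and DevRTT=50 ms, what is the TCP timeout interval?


Given: EstRTT = 100 ms, DevRTT = 50 ms
Timeout = EstRTT + 4 * DevRTT
4 * DevRTT = 4 * 50 = 200
Timeout = 100 + 200 = 300 ms

300


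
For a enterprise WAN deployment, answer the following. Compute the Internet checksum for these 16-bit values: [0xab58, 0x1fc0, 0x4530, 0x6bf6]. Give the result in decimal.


Given words: [0xab58, 0x1fc0, 0x4530, 0x6bf6]
Step 1: Sum all words
Raw sum = 43864 + 8128 + 17712 + 27638 = 97342
Step 2: Fold carry: (31806 + 1) = 31807
One's complement = ~31807 & 0xFFFF = 33728

33728


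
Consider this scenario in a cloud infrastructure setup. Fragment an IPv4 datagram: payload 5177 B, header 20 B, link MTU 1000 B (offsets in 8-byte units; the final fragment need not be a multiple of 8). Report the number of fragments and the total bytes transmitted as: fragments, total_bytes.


Max data per non-final fragment = floor((MTU - header)/8)*8 = floor((1000 - 20)/8)*8 = floor(980/8)*8 = 976 B
Final fragment needs no 8-byte alignment: it can carry up to MTU - header = 980 B
Non-final fragments needed = ceil((payload - 980) / 976) = ceil(4197/976) = ceil(4.3002) = 5
Number of fragments = 5 + 1 = 6
Fragment sizes (data): 5 * 976 B + 297 B (last, 297 <= 980 OK)
Total bytes sent = payload + n_frags * header = 5177 + 6*20 = 5177 + 120 = 5297 B

6, 5297


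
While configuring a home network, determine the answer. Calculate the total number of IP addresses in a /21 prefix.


Given: CIDR prefix /21
Host bits = 32 - 21 = 11
Total addresses = 2^11 = 2048

2048


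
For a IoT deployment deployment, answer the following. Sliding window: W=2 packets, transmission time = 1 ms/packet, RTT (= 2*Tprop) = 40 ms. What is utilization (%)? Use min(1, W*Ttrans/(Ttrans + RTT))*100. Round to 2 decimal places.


Given: W = 2, Ttrans = 1 ms, RTT = 40 ms (= 2 * Tprop, Tprop = 20 ms)
Cycle time = Ttrans + RTT = 1 + 40 = 41 ms (first packet sent until its ACK returns)
W * Ttrans = 2 * 1 = 2 ms of sending per cycle
W * Ttrans / (Ttrans + RTT) = 2 / 41 = 0.048780
U = min(1, 0.048780) = 0.048780
U% = 4.88%

4.88


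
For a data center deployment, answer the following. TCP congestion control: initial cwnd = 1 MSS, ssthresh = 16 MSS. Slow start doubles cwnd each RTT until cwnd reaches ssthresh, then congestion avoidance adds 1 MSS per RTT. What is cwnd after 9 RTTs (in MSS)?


RTT 0: cwnd = 1 MSS (initial)
RTT 1: cwnd = 2 MSS (slow start, doubled)
RTT 2: cwnd = 4 MSS (slow start, doubled)
RTT 3: cwnd = 8 MSS (slow start, doubled)
RTT 4: cwnd = 16 MSS (slow start, doubled)
RTT 5: cwnd = 17 MSS (congestion avoidance, +1)
RTT 6: cwnd = 18 MSS (congestion avoidance, +1)
RTT 7: cwnd = 19 MSS (congestion avoidance, +1)
RTT 8: cwnd = 20 MSS (congestion avoidance, +1)
RTT 9: cwnd = 21 MSS (congestion avoidance, +1)

21


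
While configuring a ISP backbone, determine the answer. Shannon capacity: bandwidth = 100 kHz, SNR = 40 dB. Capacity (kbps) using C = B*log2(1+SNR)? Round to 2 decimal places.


Given: B = 100 kHz, SNR = 40 dB
SNR linear = 10^(40/10) = 10000
1 + SNR = 10001
log2(10001) = 13.2878566418
C = 100 * 1000 * 13.2878566418 = 1328785.6642 bps
C = 1328.785664 kbps -> 1328.79 kbps (2 dp)

1328.79


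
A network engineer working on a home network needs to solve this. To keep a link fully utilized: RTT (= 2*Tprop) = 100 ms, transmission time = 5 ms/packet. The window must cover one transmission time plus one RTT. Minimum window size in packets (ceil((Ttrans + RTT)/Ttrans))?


Given: Ttrans = 5 ms, RTT = 100 ms (= 2 * Tprop, Tprop = 50 ms)
Time until first ACK returns = Ttrans + RTT = 5 + 100 = 105 ms
Need W * Ttrans >= Ttrans + RTT  ->  W >= (Ttrans + RTT) / Ttrans
(Ttrans + RTT) / Ttrans = 105 / 5 = 21
W_min = ceil(21) = 21

21


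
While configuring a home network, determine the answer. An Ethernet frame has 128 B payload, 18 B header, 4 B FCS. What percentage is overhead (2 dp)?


Given: payload = 128 B, header = 18 B, trailer = 4 B
Overhead bytes = header + trailer = 18 + 4 = 22
Total frame = payload + overhead = 128 + 22 = 150
Overhead % = 22 / 150 * 100 = 14.6667% -> 14.67% (2 dp)

14.67


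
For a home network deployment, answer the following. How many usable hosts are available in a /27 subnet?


Given: subnet mask /27
Host bits = 32 - 27 = 5
Total addresses = 2^5 = 32
Usable hosts = 32 - 2 (network + broadcast) = 30

30


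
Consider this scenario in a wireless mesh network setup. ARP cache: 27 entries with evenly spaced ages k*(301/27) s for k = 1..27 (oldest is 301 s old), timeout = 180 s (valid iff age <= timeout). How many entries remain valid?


Ages are k * 301/27 s for k = 1..27 (spacing = 11.1481 s).
Entry k is valid iff k * 301/27 <= 180 iff k <= 27 * 180 / 301 = 16.1462
n_valid = floor(16.1462) = 16
(n_stale = 27 - 16 = 11)

16


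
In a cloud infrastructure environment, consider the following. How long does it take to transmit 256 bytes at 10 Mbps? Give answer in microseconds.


Given: packet = 256 bytes, bandwidth = 10 Mbps
Packet in bits = 256 * 8 = 2048 bits
Bandwidth = 10 * 10^6 = 10000000 bps
Time = 2048 / 10000000 seconds
Time in us = 2048 * 10^6 / 10000000 = 204.8

204.8


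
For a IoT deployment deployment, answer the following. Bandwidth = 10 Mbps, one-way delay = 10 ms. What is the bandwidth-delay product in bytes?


Given: bandwidth = 10 Mbps, delay = 10 ms
BDP in bits = 10 * 10^6 * 10 / 1000
BDP in bits = 100000
BDP in bytes = 100000 / 8 = 12500

12500


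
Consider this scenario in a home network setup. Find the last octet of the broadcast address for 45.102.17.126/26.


Given: IP = 45.102.17.126, prefix = /26
Host bits = 32 - 26 = 6
Network last octet = 126 AND mask = 64
Host part size = 2^6 - 1 = 63
Broadcast last octet = 64 OR 63 = 127

127


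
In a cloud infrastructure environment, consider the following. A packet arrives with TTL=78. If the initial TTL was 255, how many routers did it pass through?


Given: initial TTL = 255, received TTL = 78
Hops = initial TTL - received TTL
Hops = 255 - 78 = 177

177


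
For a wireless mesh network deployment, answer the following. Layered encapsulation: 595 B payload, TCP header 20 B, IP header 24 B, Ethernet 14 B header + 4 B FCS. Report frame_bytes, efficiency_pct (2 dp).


TCP segment = 595 + 20 = 615 B
IP packet = 615 + 24 = 639 B
Ethernet frame = 639 + 14 + 4 = 657 B
Efficiency = app / frame = 595 / 657 = 0.905632 = 90.5632% -> 90.56% (2 dp)

657, 90.56


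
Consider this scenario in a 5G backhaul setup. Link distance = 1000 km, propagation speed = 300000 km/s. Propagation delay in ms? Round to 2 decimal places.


Given: distance = 1000 km, speed = 300000 km/s
Delay = distance / speed = 1000 / 300000 seconds
Delay in ms = 1000 * 1000 / 300000
Delay = 3.3333 ms
Rounded to 2 dp = 3.33 ms

3.33


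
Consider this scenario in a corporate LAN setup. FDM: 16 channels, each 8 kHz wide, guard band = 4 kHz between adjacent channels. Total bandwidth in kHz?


Given: 16 channels, 8 kHz each, guard = 4 kHz
Channel bandwidth = 16 * 8 = 128 kHz
Guard bands = 15 gaps * 4 kHz = 60 kHz
Total = 128 + 60 = 188 kHz

188


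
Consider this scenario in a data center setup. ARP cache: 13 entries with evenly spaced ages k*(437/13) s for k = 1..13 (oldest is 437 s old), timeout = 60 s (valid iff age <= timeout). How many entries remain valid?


Ages are k * 437/13 s for k = 1..13 (spacing = 33.6154 s).
Entry k is valid iff k * 437/13 <= 60 iff k <= 13 * 60 / 437 = 1.7849
n_valid = floor(1.7849) = 1
(n_stale = 13 - 1 = 12)

1


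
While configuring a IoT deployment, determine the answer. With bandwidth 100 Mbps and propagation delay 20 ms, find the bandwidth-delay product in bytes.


Given: bandwidth = 100 Mbps, delay = 20 ms
BDP in bits = 100 * 10^6 * 20 / 1000
BDP in bits = 2000000
BDP in bytes = 2000000 / 8 = 250000

250000


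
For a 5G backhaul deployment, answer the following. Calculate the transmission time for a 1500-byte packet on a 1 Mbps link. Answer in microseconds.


Given: packet = 1500 bytes, bandwidth = 1 Mbps
Packet in bits = 1500 * 8 = 12000 bits
Bandwidth = 1 * 10^6 = 1000000 bps
Time = 12000 / 1000000 seconds
Time in us = 12000 * 10^6 / 1000000 = 12000

12000


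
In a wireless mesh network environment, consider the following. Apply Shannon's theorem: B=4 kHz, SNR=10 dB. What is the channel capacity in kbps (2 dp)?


Given: B = 4 kHz, SNR = 10 dB
SNR linear = 10^(10/10) = 10
1 + SNR = 11
log2(11) = 3.4594316186
C = 4 * 1000 * 3.4594316186 = 13837.7265 bps
C = 13.837726 kbps -> 13.84 kbps (2 dp)

13.84


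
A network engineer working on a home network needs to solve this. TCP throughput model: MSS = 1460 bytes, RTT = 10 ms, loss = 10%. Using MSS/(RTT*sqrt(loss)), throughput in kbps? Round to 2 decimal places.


Given: MSS = 1460 bytes, RTT = 10 ms, loss = 10%
RTT in seconds = 10 / 1000 = 0.01
Loss rate = 10% = 0.1
sqrt(loss) = sqrt(0.1) = 0.316227766017
Throughput (bytes/s) = 1460 / (0.01 * 0.316227766017) = 461692.5384
Throughput (kbps) = 461692.5384 * 8 / 1000 = 3693.540307 -> 3693.54 kbps (2 dp)

3693.54


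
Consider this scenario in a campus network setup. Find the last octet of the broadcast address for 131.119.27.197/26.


Given: IP = 131.119.27.197, prefix = /26
Host bits = 32 - 26 = 6
Network last octet = 197 AND mask = 192
Host part size = 2^6 - 1 = 63
Broadcast last octet = 192 OR 63 = 255

255


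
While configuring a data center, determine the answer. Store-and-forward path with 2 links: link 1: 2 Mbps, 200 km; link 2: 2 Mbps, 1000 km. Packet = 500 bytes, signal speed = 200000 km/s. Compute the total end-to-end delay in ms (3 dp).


Packet = 500 bytes = 4000 bits. Store-and-forward: sum (t_trans + t_prop) per link.
Link 1: t_trans = 4000/(2*10^6) s = 2.0000 ms; t_prop = 200/200000 s = 1.0000 ms; subtotal = 3.0000 ms
Link 2: t_trans = 4000/(2*10^6) s = 2.0000 ms; t_prop = 1000/200000 s = 5.0000 ms; subtotal = 7.0000 ms
End-to-end = 3.0000 + 7.0000 = 10.0000 ms -> 10.000 ms (3 dp)

10.000


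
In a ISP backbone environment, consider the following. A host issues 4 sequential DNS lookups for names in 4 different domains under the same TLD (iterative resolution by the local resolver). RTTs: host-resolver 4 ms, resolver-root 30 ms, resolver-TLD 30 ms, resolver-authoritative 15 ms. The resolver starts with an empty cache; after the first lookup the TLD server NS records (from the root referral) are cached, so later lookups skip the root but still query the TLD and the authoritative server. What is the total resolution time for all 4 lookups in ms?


Lookup 1 (cold cache): local + root + TLD + auth = 4 + 30 + 30 + 15 = 79 ms
Lookups 2..4 (TLD NS cached -> skip root; new domain -> still ask TLD and auth): local + TLD + auth = 4 + 30 + 15 = 49 ms each
Remaining 3 lookups: 3 * 49 = 147 ms
Total = 79 + 147 = 226 ms

226


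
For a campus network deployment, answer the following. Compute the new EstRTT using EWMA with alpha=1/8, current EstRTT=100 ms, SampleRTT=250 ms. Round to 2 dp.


Given: EstRTT = 100 ms, SampleRTT = 250 ms, alpha = 1/8
New EstRTT = (1 - alpha) * EstRTT + alpha * SampleRTT
(7/8) * 100 = 87.5
(1/8) * 250 = 31.25
New EstRTT = 87.5 + 31.25 = 118.75 ms -> 118.75 ms (2 dp)

118.75


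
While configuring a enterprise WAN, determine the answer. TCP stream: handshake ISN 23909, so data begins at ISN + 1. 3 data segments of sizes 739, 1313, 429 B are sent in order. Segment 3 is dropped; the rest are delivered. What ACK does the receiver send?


SYN uses sequence number 23909; first data byte = ISN + 1 = 23910.
Segment 1: SEQ = 23910, len = 739 B, covers [23910, 24648]
Segment 2: SEQ = 24649, len = 1313 B, covers [24649, 25961]
Segment 3: SEQ = 25962, len = 429 B, covers [25962, 26390] [LOST]
In-order data received: bytes [23910, 25961] (segments 1..2).
Segment 3 missing -> gap begins at byte 25962.
Cumulative ACK = next expected in-order byte = 23910 + 739 + 1313 = 25962

25962


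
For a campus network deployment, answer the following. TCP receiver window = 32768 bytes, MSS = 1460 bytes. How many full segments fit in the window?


Given: RWND = 32768 bytes, MSS = 1460 bytes
Full segments = floor(RWND / MSS)
Full segments = floor(32768 / 1460)
Full segments = floor(22.4438) = 22

22


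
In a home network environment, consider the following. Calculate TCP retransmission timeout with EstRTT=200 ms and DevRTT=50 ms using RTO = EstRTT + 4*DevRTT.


Given: EstRTT = 200 ms, DevRTT = 50 ms
Timeout = EstRTT + 4 * DevRTT
4 * DevRTT = 4 * 50 = 200
Timeout = 200 + 200 = 400 ms

400


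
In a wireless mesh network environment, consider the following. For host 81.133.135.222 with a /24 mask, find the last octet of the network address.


Given: IP = 81.133.135.222, prefix = /24
Subnet mask = 255.255.255.0
Last octet of IP: 222
Last octet of mask: 0
Network last octet = 222 AND 0 = 0

0


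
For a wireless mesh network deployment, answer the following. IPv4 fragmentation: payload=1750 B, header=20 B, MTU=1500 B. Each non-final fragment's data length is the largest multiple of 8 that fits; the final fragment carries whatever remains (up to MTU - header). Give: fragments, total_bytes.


Max data per non-final fragment = floor((MTU - header)/8)*8 = floor((1500 - 20)/8)*8 = floor(1480/8)*8 = 1480 B
Final fragment needs no 8-byte alignment: it can carry up to MTU - header = 1480 B
Non-final fragments needed = ceil((payload - 1480) / 1480) = ceil(270/1480) = ceil(0.1824) = 1
Number of fragments = 1 + 1 = 2
Fragment sizes (data): 1 * 1480 B + 270 B (last, 270 <= 1480 OK)
Total bytes sent = payload + n_frags * header = 1750 + 2*20 = 1750 + 40 = 1790 B

2, 1790


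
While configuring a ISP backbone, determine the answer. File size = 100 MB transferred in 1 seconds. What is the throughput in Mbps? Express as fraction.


Given: file = 100 MB, time = 1 s
File in Mb = 100 * 8 = 800 Mb
Throughput = 800 / 1 Mbps
Throughput = 800 Mbps

800


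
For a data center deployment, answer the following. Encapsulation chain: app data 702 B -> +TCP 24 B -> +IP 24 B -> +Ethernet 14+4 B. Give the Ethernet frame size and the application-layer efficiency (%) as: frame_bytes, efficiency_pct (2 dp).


TCP segment = 702 + 24 = 726 B
IP packet = 726 + 24 = 750 B
Ethernet frame = 750 + 14 + 4 = 768 B
Efficiency = app / frame = 702 / 768 = 0.914063 = 91.4063% -> 91.41% (2 dp)

768, 91.41


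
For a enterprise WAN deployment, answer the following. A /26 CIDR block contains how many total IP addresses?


Given: CIDR prefix /26
Host bits = 32 - 26 = 6
Total addresses = 2^6 = 64

64


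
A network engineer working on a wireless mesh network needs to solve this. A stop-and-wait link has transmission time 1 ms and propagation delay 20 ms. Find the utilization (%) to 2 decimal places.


Given: Ttrans = 1 ms, Tprop = 20 ms
RTT = 2 * Tprop = 2 * 20 = 40 ms
U = Ttrans / (Ttrans + RTT)
U = 1 / (1 + 40)
U = 1 / 41 = 0.02439
U% = 2.44%

2.44


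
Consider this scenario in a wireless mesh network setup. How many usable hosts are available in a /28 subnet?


Given: subnet mask /28
Host bits = 32 - 28 = 4
Total addresses = 2^4 = 16
Usable hosts = 16 - 2 (network + broadcast) = 14

14


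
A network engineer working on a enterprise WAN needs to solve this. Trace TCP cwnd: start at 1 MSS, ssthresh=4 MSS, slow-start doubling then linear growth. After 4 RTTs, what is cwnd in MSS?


RTT 0: cwnd = 1 MSS (initial)
RTT 1: cwnd = 2 MSS (slow start, doubled)
RTT 2: cwnd = 4 MSS (slow start, doubled)
RTT 3: cwnd = 5 MSS (congestion avoidance, +1)
RTT 4: cwnd = 6 MSS (congestion avoidance, +1)

6


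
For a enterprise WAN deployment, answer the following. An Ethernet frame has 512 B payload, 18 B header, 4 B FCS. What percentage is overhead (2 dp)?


Given: payload = 512 B, header = 18 B, trailer = 4 B
Overhead bytes = header + trailer = 18 + 4 = 22
Total frame = payload + overhead = 512 + 22 = 534
Overhead % = 22 / 534 * 100 = 4.1199% -> 4.12% (2 dp)

4.12


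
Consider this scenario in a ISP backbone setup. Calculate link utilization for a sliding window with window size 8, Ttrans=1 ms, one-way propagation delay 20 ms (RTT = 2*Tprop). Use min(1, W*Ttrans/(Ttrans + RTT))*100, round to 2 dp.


Given: W = 8, Ttrans = 1 ms, RTT = 40 ms (= 2 * Tprop, Tprop = 20 ms)
Cycle time = Ttrans + RTT = 1 + 40 = 41 ms (first packet sent until its ACK returns)
W * Ttrans = 8 * 1 = 8 ms of sending per cycle
W * Ttrans / (Ttrans + RTT) = 8 / 41 = 0.195122
U = min(1, 0.195122) = 0.195122
U% = 19.51%

19.51


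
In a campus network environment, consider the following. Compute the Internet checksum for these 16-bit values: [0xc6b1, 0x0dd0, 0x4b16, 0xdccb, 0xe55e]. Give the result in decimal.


Given words: [0xc6b1, 0x0dd0, 0x4b16, 0xdccb, 0xe55e]
Step 1: Sum all words
Raw sum = 50865 + 3536 + 19222 + 56523 + 58718 = 188864
Step 2: Fold carry: (57792 + 2) = 57794
One's complement = ~57794 & 0xFFFF = 7741

7741


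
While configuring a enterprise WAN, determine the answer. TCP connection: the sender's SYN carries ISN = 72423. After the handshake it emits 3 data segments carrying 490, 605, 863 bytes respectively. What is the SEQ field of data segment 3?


The SYN occupies sequence number ISN = 72423, so the first data byte is ISN + 1 = 72424.
SEQ of data segment i = (ISN + 1) + sum of payload sizes of segments 1..i-1.
Segment 1: SEQ = 72424, payload = 490 bytes
Segment 2: SEQ = 72914, payload = 605 bytes
Segment 3: SEQ = 73519, payload = 863 bytes
SEQ of segment 3 = 72424 + 490 + 605 = 73519

73519


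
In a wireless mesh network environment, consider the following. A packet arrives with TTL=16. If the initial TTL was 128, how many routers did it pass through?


Given: initial TTL = 128, received TTL = 16
Hops = initial TTL - received TTL
Hops = 128 - 16 = 112

112


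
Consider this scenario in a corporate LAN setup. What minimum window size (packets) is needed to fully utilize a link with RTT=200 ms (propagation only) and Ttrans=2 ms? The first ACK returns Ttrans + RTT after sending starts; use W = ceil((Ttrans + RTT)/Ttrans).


Given: Ttrans = 2 ms, RTT = 200 ms (= 2 * Tprop, Tprop = 100 ms)
Time until first ACK returns = Ttrans + RTT = 2 + 200 = 202 ms
Need W * Ttrans >= Ttrans + RTT  ->  W >= (Ttrans + RTT) / Ttrans
(Ttrans + RTT) / Ttrans = 202 / 2 = 101
W_min = ceil(101) = 101

101


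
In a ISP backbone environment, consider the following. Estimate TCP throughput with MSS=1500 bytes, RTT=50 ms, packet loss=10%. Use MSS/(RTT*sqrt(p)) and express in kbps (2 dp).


Given: MSS = 1500 bytes, RTT = 50 ms, loss = 10%
RTT in seconds = 50 / 1000 = 0.05
Loss rate = 10% = 0.1
sqrt(loss) = sqrt(0.1) = 0.316227766017
Throughput (bytes/s) = 1500 / (0.05 * 0.316227766017) = 94868.3298
Throughput (kbps) = 94868.3298 * 8 / 1000 = 758.946638 -> 758.95 kbps (2 dp)

758.95


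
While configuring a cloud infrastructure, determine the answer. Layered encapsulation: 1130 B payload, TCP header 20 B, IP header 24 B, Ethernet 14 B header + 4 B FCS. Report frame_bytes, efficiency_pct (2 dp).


TCP segment = 1130 + 20 = 1150 B
IP packet = 1150 + 24 = 1174 B
Ethernet frame = 1174 + 14 + 4 = 1192 B
Efficiency = app / frame = 1130 / 1192 = 0.947987 = 94.7987% -> 94.80% (2 dp)

1192, 94.80


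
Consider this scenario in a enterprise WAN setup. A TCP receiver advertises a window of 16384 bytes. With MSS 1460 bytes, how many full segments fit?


Given: RWND = 16384 bytes, MSS = 1460 bytes
Full segments = floor(RWND / MSS)
Full segments = floor(16384 / 1460)
Full segments = floor(11.2219) = 11

11


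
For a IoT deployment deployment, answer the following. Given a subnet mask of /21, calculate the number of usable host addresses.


Given: subnet mask /21
Host bits = 32 - 21 = 11
Total addresses = 2^11 = 2048
Usable hosts = 2048 - 2 (network + broadcast) = 2046

2046


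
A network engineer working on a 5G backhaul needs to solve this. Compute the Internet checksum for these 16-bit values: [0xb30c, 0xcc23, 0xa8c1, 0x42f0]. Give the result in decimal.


Given words: [0xb30c, 0xcc23, 0xa8c1, 0x42f0]
Step 1: Sum all words
Raw sum = 45836 + 52259 + 43201 + 17136 = 158432
Step 2: Fold carry: (27360 + 2) = 27362
One's complement = ~27362 & 0xFFFF = 38173

38173


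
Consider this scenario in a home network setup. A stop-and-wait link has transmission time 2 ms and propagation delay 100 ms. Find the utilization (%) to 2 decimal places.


Given: Ttrans = 2 ms, Tprop = 100 ms
RTT = 2 * Tprop = 2 * 100 = 200 ms
U = Ttrans / (Ttrans + RTT)
U = 2 / (2 + 200)
U = 2 / 202 = 0.009901
U% = 0.99%

0.99


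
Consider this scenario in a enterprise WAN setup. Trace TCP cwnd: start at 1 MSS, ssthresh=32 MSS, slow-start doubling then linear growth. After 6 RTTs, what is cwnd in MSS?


RTT 0: cwnd = 1 MSS (initial)
RTT 1: cwnd = 2 MSS (slow start, doubled)
RTT 2: cwnd = 4 MSS (slow start, doubled)
RTT 3: cwnd = 8 MSS (slow start, doubled)
RTT 4: cwnd = 16 MSS (slow start, doubled)
RTT 5: cwnd = 32 MSS (slow start, doubled)
RTT 6: cwnd = 33 MSS (congestion avoidance, +1)

33


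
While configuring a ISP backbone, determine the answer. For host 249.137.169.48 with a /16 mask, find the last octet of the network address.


Given: IP = 249.137.169.48, prefix = /16
Subnet mask = 255.255.0.0
Last octet of IP: 48
Last octet of mask: 0
Network last octet = 48 AND 0 = 0

0


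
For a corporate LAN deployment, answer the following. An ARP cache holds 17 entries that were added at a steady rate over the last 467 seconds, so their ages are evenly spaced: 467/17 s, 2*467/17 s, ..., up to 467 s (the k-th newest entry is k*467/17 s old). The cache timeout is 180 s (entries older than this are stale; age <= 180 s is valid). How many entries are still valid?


Ages are k * 467/17 s for k = 1..17 (spacing = 27.4706 s).
Entry k is valid iff k * 467/17 <= 180 iff k <= 17 * 180 / 467 = 6.5525
n_valid = floor(6.5525) = 6
(n_stale = 17 - 6 = 11)

6


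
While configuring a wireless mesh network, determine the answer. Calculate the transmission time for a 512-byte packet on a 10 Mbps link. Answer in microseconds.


Given: packet = 512 bytes, bandwidth = 10 Mbps
Packet in bits = 512 * 8 = 4096 bits
Bandwidth = 10 * 10^6 = 10000000 bps
Time = 4096 / 10000000 seconds
Time in us = 4096 * 10^6 / 10000000 = 409.6

409.6
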